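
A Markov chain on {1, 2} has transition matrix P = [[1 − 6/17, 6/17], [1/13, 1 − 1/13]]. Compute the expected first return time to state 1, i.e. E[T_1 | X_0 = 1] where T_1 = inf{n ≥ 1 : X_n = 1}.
E[T_1 | X_0 = 1] = 1/π_1 = 95/17

For an irreducible recurrent Markov chain with stationary distribution π, E[T_i | X_0 = i] = 1/π_i (Kac's formula). Here π_1 = (1/13)/(6/17 + 1/13) = (1/13)/(95/221) = 17/95, so E[T_1 | X_0 = 1] = 1/π_1 = (6/17 + 1/13)/(1/13) = (95/221)/(1/13) = 95/17.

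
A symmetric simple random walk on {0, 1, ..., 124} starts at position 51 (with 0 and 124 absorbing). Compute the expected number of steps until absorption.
E[τ | X_0 = 51] = 3723

Let v_k = E[τ | X_0 = k]. Boundary: v_0 = v_124 = 0. Recurrence: v_k = 1 + (v_{k-1} + v_{k+1})/2 for 1 ≤ k ≤ 123. The particular solution to v_k − (v_{k-1} + v_{k+1})/2 = 1 is v_k = −k^2. Adding homogeneous solution A + B k and matching boundaries gives v_k = k (124 − k). Substituting k = 51: v_51 = 51 · 73 = 3723.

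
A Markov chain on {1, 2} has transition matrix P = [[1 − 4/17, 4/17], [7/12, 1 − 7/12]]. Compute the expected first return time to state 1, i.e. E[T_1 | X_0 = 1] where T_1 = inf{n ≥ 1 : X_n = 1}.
E[T_1 | X_0 = 1] = 1/π_1 = 167/119

For an irreducible recurrent Markov chain with stationary distribution π, E[T_i | X_0 = i] = 1/π_i (Kac's formula). Here π_1 = (7/12)/(4/17 + 7/12) = (7/12)/(167/204) = 119/167, so E[T_1 | X_0 = 1] = 1/π_1 = (4/17 + 7/12)/(7/12) = (167/204)/(7/12) = 167/119.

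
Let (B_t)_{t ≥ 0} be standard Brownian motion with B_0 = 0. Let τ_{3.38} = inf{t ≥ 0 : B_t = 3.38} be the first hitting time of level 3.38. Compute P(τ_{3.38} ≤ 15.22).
P(τ_{3.38} ≤ 15.22) = 2(1 − Φ(3.38/√15.22)) = 2(1 − Φ(0.8664)) ≈ 0.3863

By the reflection principle for standard BM, P(τ_b ≤ t) = 2 · P(B_t ≥ b). Since B_t ~ N(0, t), P(B_t ≥ 3.38) = 1 − Φ(3.38/√t) = 1 − Φ(3.38/√15.22) = 1 − Φ(0.8664) ≈ 0.19314. Doubling: P(τ_{3.38} ≤ 15.22) ≈ 2 · 0.19314 = 0.38628 ≈ 0.3863.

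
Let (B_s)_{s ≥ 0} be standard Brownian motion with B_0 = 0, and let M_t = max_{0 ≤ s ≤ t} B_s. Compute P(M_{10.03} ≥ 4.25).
P(M_{10.03} ≥ 4.25) = 2·P(B_{10.03} ≥ 4.25) = 2(1 − Φ(4.25/√10.03)) ≈ 0.1796

By the reflection principle for Brownian motion, P(M_t ≥ a) = 2 · P(B_t ≥ a) for a ≥ 0. Since B_t ~ N(0, t), P(B_t ≥ 4.25) = 1 − Φ(4.25/√t) = 1 − Φ(4.25/√10.03) = 1 − Φ(1.3420). So
  P(M_{10.03} ≥ 4.25) = 2(1 − Φ(1.3420)) ≈ 0.1796.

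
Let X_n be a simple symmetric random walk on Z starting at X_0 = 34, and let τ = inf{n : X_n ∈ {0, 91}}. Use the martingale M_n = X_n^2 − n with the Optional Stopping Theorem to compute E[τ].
E[τ] = 1938

M_n = X_n^2 − n is a martingale (since E[X_{n+1}^2 | F_n] = X_n^2 + 1). By OST (τ has finite mean in a bounded region), E[M_τ] = E[M_0] = X_0^2 − 0 = 34^2 = 1156. Also E[M_τ] = E[X_τ^2] − E[τ]. The walk exits at 0 or 91, with P(hit 91 first) = 34/91, so E[X_τ^2] = 91^2 · 34/91 + 0 = 3094. Thus E[τ] = E[X_τ^2] − E[M_τ] = 3094 − 1156 = 1938 = 34(91 − 34) = 1938.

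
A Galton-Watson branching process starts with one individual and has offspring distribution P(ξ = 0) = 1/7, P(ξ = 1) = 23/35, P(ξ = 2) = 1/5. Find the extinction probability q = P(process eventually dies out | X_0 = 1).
q = 5/7

The pgf is f(s) = 1/7 + 23/35·s + 1/5·s². The extinction probability q is the smallest fixed point of f in [0, 1]. Setting s = f(s):
  1/5·s² + (23/35 − 1)·s + 1/7 = 0
  1/5·s² − (1/7 + 1/5)·s + 1/7 = 0
which factors as (s − 1)·(1/5·s − 1/7) = 0, giving roots s = 1 and s = (1/7)/(1/5) = 5/7.
Mean offspring μ = 23/35 + 2·1/5 = 37/35 > 1 (supercritical), so q < 1. The extinction probability is the smaller root: q = (1/7)/(1/5) = 5/7.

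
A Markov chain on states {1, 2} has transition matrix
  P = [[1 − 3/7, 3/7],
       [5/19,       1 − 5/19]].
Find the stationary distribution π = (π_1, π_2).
π_1 = 35/92, π_2 = 57/92

Solve πP = π with π_1 + π_2 = 1. From πP = π: π_1 · (1 − 3/7) + π_2 · 5/19 = π_1 ⇒ π_2 · 5/19 = π_1 · 3/7 ⇒ π_2/π_1 = (3/7)/(5/19) = 57/35. Together with π_1 + π_2 = 1:
  π_1 = (5/19)/(3/7 + 5/19) = (5/19)/(92/133) = 35/92,
  π_2 = (3/7)/(3/7 + 5/19) = (3/7)/(92/133) = 57/92.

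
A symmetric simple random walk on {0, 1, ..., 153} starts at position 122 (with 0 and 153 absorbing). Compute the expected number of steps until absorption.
E[τ | X_0 = 122] = 3782

Let v_k = E[τ | X_0 = k]. Boundary: v_0 = v_153 = 0. Recurrence: v_k = 1 + (v_{k-1} + v_{k+1})/2 for 1 ≤ k ≤ 152. The particular solution to v_k − (v_{k-1} + v_{k+1})/2 = 1 is v_k = −k^2. Adding homogeneous solution A + B k and matching boundaries gives v_k = k (153 − k). Substituting k = 122: v_122 = 122 · 31 = 3782.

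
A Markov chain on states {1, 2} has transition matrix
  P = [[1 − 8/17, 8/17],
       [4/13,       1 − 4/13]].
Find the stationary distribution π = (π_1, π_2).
π_1 = 17/43, π_2 = 26/43

Solve πP = π with π_1 + π_2 = 1. From πP = π: π_1 · (1 − 8/17) + π_2 · 4/13 = π_1 ⇒ π_2 · 4/13 = π_1 · 8/17 ⇒ π_2/π_1 = (8/17)/(4/13) = 26/17. Together with π_1 + π_2 = 1:
  π_1 = (4/13)/(8/17 + 4/13) = (4/13)/(172/221) = 17/43,
  π_2 = (8/17)/(8/17 + 4/13) = (8/17)/(172/221) = 26/43.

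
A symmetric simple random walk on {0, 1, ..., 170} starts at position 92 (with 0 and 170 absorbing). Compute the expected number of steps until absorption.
E[τ | X_0 = 92] = 7176

Let v_k = E[τ | X_0 = k]. Boundary: v_0 = v_170 = 0. Recurrence: v_k = 1 + (v_{k-1} + v_{k+1})/2 for 1 ≤ k ≤ 169. The particular solution to v_k − (v_{k-1} + v_{k+1})/2 = 1 is v_k = −k^2. Adding homogeneous solution A + B k and matching boundaries gives v_k = k (170 − k). Substituting k = 92: v_92 = 92 · 78 = 7176.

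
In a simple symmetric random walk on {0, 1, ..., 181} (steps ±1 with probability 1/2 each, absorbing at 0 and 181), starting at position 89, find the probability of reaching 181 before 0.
P(hit 181 before 0) = 89/181

Let u_k = P(hit 181 before 0 | start at k). Then u_0 = 0, u_181 = 1, and u_k = u_{k-1}/2 + u_{k+1}/2 for 1 ≤ k ≤ 180. This harmonic recurrence is solved by u_k = k/181, giving u_89 = 89/181.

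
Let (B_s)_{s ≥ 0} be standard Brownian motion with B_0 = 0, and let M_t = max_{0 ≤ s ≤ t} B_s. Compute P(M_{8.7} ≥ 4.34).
P(M_{8.7} ≥ 4.34) = 2·P(B_{8.7} ≥ 4.34) = 2(1 − Φ(4.34/√8.7)) ≈ 0.1412

By the reflection principle for Brownian motion, P(M_t ≥ a) = 2 · P(B_t ≥ a) for a ≥ 0. Since B_t ~ N(0, t), P(B_t ≥ 4.34) = 1 − Φ(4.34/√t) = 1 − Φ(4.34/√8.7) = 1 − Φ(1.4714). So
  P(M_{8.7} ≥ 4.34) = 2(1 − Φ(1.4714)) ≈ 0.1412.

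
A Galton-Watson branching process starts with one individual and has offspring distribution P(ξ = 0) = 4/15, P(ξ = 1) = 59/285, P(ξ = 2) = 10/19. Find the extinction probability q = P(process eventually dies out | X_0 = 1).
q = 38/75

The pgf is f(s) = 4/15 + 59/285·s + 10/19·s². The extinction probability q is the smallest fixed point of f in [0, 1]. Setting s = f(s):
  10/19·s² + (59/285 − 1)·s + 4/15 = 0
  10/19·s² − (4/15 + 10/19)·s + 4/15 = 0
which factors as (s − 1)·(10/19·s − 4/15) = 0, giving roots s = 1 and s = (4/15)/(10/19) = 38/75.
Mean offspring μ = 59/285 + 2·10/19 = 359/285 > 1 (supercritical), so q < 1. The extinction probability is the smaller root: q = (4/15)/(10/19) = 38/75.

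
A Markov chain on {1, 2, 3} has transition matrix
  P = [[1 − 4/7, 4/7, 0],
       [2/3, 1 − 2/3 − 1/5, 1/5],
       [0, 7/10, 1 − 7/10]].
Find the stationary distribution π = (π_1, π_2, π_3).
π = (49/103, 42/103, 12/103)

This is a birth-death chain on three states, which satisfies detailed balance: π_1 · P_{12} = π_2 · P_{21} and π_2 · P_{23} = π_3 · P_{32}.
From π_1 · 4/7 = π_2 · 2/3: π_2/π_1 = (4/7)/(2/3) = 6/7.
From π_2 · 1/5 = π_3 · 7/10: π_3/π_2 = (1/5)/(7/10) = 2/7.
Take π_1 proportional to 1; then unnormalized π = (1, 6/7, 12/49). Normalize by dividing by the sum 103/49:
  π = (49/103, 42/103, 12/103).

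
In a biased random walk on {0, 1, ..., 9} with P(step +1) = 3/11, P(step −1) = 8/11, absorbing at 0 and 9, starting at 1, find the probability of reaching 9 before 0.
P(hit 9 before 0) = (1 − (8/3)^1) / (1 − (8/3)^9) = 6561/26839609

Let u_k denote P(reach 9 before 0 | start at k). Boundary: u_0 = 0, u_9 = 1. Recurrence: u_k = 3/11·u_{k+1} + 8/11·u_{k-1} for 1 ≤ k ≤ 8. Try u_k = A + B·r^k with r = q/p = (8/11)/(3/11) = 8/3. Substitution satisfies the recurrence; boundary conditions give:
  u_k = (1 − r^k) / (1 − r^N) = (1 − (8/3)^1) / (1 − (8/3)^9) = 6561/26839609.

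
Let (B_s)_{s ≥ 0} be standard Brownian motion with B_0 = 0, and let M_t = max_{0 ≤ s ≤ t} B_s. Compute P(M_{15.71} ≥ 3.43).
P(M_{15.71} ≥ 3.43) = 2·P(B_{15.71} ≥ 3.43) = 2(1 − Φ(3.43/√15.71)) ≈ 0.3868

By the reflection principle for Brownian motion, P(M_t ≥ a) = 2 · P(B_t ≥ a) for a ≥ 0. Since B_t ~ N(0, t), P(B_t ≥ 3.43) = 1 − Φ(3.43/√t) = 1 − Φ(3.43/√15.71) = 1 − Φ(0.8654). So
  P(M_{15.71} ≥ 3.43) = 2(1 − Φ(0.8654)) ≈ 0.3868.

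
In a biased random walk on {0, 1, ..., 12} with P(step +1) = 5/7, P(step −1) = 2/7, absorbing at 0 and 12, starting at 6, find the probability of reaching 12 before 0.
P(hit 12 before 0) = (1 − (2/5)^6) / (1 − (2/5)^12) = 15625/15689

Let u_k denote P(reach 12 before 0 | start at k). Boundary: u_0 = 0, u_12 = 1. Recurrence: u_k = 5/7·u_{k+1} + 2/7·u_{k-1} for 1 ≤ k ≤ 11. Try u_k = A + B·r^k with r = q/p = (2/7)/(5/7) = 2/5. Substitution satisfies the recurrence; boundary conditions give:
  u_k = (1 − r^k) / (1 − r^N) = (1 − (2/5)^6) / (1 − (2/5)^12) = 15625/15689.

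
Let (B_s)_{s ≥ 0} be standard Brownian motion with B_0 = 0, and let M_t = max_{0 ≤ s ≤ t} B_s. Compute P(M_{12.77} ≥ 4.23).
P(M_{12.77} ≥ 4.23) = 2·P(B_{12.77} ≥ 4.23) = 2(1 − Φ(4.23/√12.77)) ≈ 0.2365

By the reflection principle for Brownian motion, P(M_t ≥ a) = 2 · P(B_t ≥ a) for a ≥ 0. Since B_t ~ N(0, t), P(B_t ≥ 4.23) = 1 − Φ(4.23/√t) = 1 − Φ(4.23/√12.77) = 1 − Φ(1.1837). So
  P(M_{12.77} ≥ 4.23) = 2(1 − Φ(1.1837)) ≈ 0.2365.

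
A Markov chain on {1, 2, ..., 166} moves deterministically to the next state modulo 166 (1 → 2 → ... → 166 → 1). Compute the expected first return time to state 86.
E[T_86 | X_0 = 86] = 166

The chain cycles deterministically, so starting at state 86 it returns in exactly 166 steps. Equivalently, the stationary distribution is uniform π_j = 1/166 for every state j, so by Kac's formula E[T_86] = 1/π_86 = 166.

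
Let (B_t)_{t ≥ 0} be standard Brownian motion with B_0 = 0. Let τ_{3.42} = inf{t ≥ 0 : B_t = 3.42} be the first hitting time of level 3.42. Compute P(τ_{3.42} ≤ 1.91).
P(τ_{3.42} ≤ 1.91) = 2(1 − Φ(3.42/√1.91)) = 2(1 − Φ(2.4746)) ≈ 0.0133

By the reflection principle for standard BM, P(τ_b ≤ t) = 2 · P(B_t ≥ b). Since B_t ~ N(0, t), P(B_t ≥ 3.42) = 1 − Φ(3.42/√t) = 1 − Φ(3.42/√1.91) = 1 − Φ(2.4746) ≈ 0.00667. Doubling: P(τ_{3.42} ≤ 1.91) ≈ 2 · 0.00667 = 0.01334 ≈ 0.0133.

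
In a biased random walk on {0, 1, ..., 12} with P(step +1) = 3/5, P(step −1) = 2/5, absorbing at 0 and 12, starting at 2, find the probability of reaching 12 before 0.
P(hit 12 before 0) = (1 − (2/3)^2) / (1 − (2/3)^12) = 59049/105469

Let u_k denote P(reach 12 before 0 | start at k). Boundary: u_0 = 0, u_12 = 1. Recurrence: u_k = 3/5·u_{k+1} + 2/5·u_{k-1} for 1 ≤ k ≤ 11. Try u_k = A + B·r^k with r = q/p = (2/5)/(3/5) = 2/3. Substitution satisfies the recurrence; boundary conditions give:
  u_k = (1 − r^k) / (1 − r^N) = (1 − (2/3)^2) / (1 − (2/3)^12) = 59049/105469.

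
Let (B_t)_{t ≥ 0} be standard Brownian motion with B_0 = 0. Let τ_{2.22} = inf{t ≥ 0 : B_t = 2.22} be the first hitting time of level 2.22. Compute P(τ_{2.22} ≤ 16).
P(τ_{2.22} ≤ 16) = 2(1 − Φ(2.22/√16)) = 2(1 − Φ(0.5550)) ≈ 0.5789

By the reflection principle for standard BM, P(τ_b ≤ t) = 2 · P(B_t ≥ b). Since B_t ~ N(0, t), P(B_t ≥ 2.22) = 1 − Φ(2.22/√t) = 1 − Φ(2.22/√16) = 1 − Φ(0.5550) ≈ 0.28945. Doubling: P(τ_{2.22} ≤ 16) ≈ 2 · 0.28945 = 0.57890 ≈ 0.5789.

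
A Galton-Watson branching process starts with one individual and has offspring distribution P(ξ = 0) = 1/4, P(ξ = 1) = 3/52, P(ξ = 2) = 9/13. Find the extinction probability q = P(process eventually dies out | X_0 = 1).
q = 13/36

The pgf is f(s) = 1/4 + 3/52·s + 9/13·s². The extinction probability q is the smallest fixed point of f in [0, 1]. Setting s = f(s):
  9/13·s² + (3/52 − 1)·s + 1/4 = 0
  9/13·s² − (1/4 + 9/13)·s + 1/4 = 0
which factors as (s − 1)·(9/13·s − 1/4) = 0, giving roots s = 1 and s = (1/4)/(9/13) = 13/36.
Mean offspring μ = 3/52 + 2·9/13 = 75/52 > 1 (supercritical), so q < 1. The extinction probability is the smaller root: q = (1/4)/(9/13) = 13/36.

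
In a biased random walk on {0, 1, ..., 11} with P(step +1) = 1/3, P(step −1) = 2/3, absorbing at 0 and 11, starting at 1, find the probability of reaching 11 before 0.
P(hit 11 before 0) = (1 − (2)^1) / (1 − (2)^11) = 1/2047

Let u_k denote P(reach 11 before 0 | start at k). Boundary: u_0 = 0, u_11 = 1. Recurrence: u_k = 1/3·u_{k+1} + 2/3·u_{k-1} for 1 ≤ k ≤ 10. Try u_k = A + B·r^k with r = q/p = (2/3)/(1/3) = 2. Substitution satisfies the recurrence; boundary conditions give:
  u_k = (1 − r^k) / (1 − r^N) = (1 − (2)^1) / (1 − (2)^11) = 1/2047.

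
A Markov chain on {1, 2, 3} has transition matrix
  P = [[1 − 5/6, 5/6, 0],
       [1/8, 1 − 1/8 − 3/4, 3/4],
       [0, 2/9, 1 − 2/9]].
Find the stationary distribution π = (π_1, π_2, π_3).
π = (6/181, 40/181, 135/181)

This is a birth-death chain on three states, which satisfies detailed balance: π_1 · P_{12} = π_2 · P_{21} and π_2 · P_{23} = π_3 · P_{32}.
From π_1 · 5/6 = π_2 · 1/8: π_2/π_1 = (5/6)/(1/8) = 20/3.
From π_2 · 3/4 = π_3 · 2/9: π_3/π_2 = (3/4)/(2/9) = 27/8.
Take π_1 proportional to 1; then unnormalized π = (1, 20/3, 45/2). Normalize by dividing by the sum 181/6:
  π = (6/181, 40/181, 135/181).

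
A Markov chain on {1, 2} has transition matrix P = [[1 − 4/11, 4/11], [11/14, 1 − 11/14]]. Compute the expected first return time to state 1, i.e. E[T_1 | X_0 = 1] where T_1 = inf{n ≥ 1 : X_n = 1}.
E[T_1 | X_0 = 1] = 1/π_1 = 177/121

For an irreducible recurrent Markov chain with stationary distribution π, E[T_i | X_0 = i] = 1/π_i (Kac's formula). Here π_1 = (11/14)/(4/11 + 11/14) = (11/14)/(177/154) = 121/177, so E[T_1 | X_0 = 1] = 1/π_1 = (4/11 + 11/14)/(11/14) = (177/154)/(11/14) = 177/121.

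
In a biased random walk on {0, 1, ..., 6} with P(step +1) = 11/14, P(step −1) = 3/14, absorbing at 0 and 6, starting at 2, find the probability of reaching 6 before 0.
P(hit 6 before 0) = (1 − (3/11)^2) / (1 − (3/11)^6) = 14641/15811

Let u_k denote P(reach 6 before 0 | start at k). Boundary: u_0 = 0, u_6 = 1. Recurrence: u_k = 11/14·u_{k+1} + 3/14·u_{k-1} for 1 ≤ k ≤ 5. Try u_k = A + B·r^k with r = q/p = (3/14)/(11/14) = 3/11. Substitution satisfies the recurrence; boundary conditions give:
  u_k = (1 − r^k) / (1 − r^N) = (1 − (3/11)^2) / (1 − (3/11)^6) = 14641/15811.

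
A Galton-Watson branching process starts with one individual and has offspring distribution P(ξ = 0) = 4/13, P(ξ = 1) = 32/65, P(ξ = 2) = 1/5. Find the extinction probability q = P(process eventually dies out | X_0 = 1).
q = 1

Mean offspring μ = 0·4/13 + 1·32/65 + 2·1/5 = 58/65 ≤ 1. For μ ≤ 1 with offspring not concentrated at 1, the Galton-Watson process goes extinct almost surely, so q = 1.
(Algebraic check: The pgf is f(s) = 4/13 + 32/65·s + 1/5·s². The extinction probability q is the smallest fixed point of f in [0, 1]. Setting s = f(s):
  1/5·s² + (32/65 − 1)·s + 4/13 = 0
  1/5·s² − (4/13 + 1/5)·s + 4/13 = 0
which factors as (s − 1)·(1/5·s − 4/13) = 0, giving roots s = 1 and s = (4/13)/(1/5) = 20/13. Since 20/13 ≥ 1, the smallest root in [0, 1] is s = 1.)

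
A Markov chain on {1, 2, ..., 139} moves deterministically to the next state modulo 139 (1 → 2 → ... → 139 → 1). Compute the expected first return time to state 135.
E[T_135 | X_0 = 135] = 139

The chain cycles deterministically, so starting at state 135 it returns in exactly 139 steps. Equivalently, the stationary distribution is uniform π_j = 1/139 for every state j, so by Kac's formula E[T_135] = 1/π_135 = 139.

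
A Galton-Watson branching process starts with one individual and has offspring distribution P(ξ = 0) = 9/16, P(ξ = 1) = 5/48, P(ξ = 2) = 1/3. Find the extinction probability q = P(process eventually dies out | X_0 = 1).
q = 1

Mean offspring μ = 0·9/16 + 1·5/48 + 2·1/3 = 37/48 ≤ 1. For μ ≤ 1 with offspring not concentrated at 1, the Galton-Watson process goes extinct almost surely, so q = 1.
(Algebraic check: The pgf is f(s) = 9/16 + 5/48·s + 1/3·s². The extinction probability q is the smallest fixed point of f in [0, 1]. Setting s = f(s):
  1/3·s² + (5/48 − 1)·s + 9/16 = 0
  1/3·s² − (9/16 + 1/3)·s + 9/16 = 0
which factors as (s − 1)·(1/3·s − 9/16) = 0, giving roots s = 1 and s = (9/16)/(1/3) = 27/16. Since 27/16 ≥ 1, the smallest root in [0, 1] is s = 1.)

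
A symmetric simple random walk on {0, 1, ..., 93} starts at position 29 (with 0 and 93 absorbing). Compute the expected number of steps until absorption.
E[τ | X_0 = 29] = 1856

Let v_k = E[τ | X_0 = k]. Boundary: v_0 = v_93 = 0. Recurrence: v_k = 1 + (v_{k-1} + v_{k+1})/2 for 1 ≤ k ≤ 92. The particular solution to v_k − (v_{k-1} + v_{k+1})/2 = 1 is v_k = −k^2. Adding homogeneous solution A + B k and matching boundaries gives v_k = k (93 − k). Substituting k = 29: v_29 = 29 · 64 = 1856.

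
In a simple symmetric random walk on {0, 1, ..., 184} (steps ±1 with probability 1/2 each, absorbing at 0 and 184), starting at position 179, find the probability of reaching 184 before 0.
P(hit 184 before 0) = 179/184

Let u_k = P(hit 184 before 0 | start at k). Then u_0 = 0, u_184 = 1, and u_k = u_{k-1}/2 + u_{k+1}/2 for 1 ≤ k ≤ 183. This harmonic recurrence is solved by u_k = k/184, giving u_179 = 179/184.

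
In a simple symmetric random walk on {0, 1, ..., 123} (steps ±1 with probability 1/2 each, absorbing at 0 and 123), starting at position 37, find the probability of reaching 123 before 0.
P(hit 123 before 0) = 37/123

Let u_k = P(hit 123 before 0 | start at k). Then u_0 = 0, u_123 = 1, and u_k = u_{k-1}/2 + u_{k+1}/2 for 1 ≤ k ≤ 122. This harmonic recurrence is solved by u_k = k/123, giving u_37 = 37/123.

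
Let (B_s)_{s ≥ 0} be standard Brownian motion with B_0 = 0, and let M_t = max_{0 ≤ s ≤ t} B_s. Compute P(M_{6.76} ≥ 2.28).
P(M_{6.76} ≥ 2.28) = 2·P(B_{6.76} ≥ 2.28) = 2(1 − Φ(2.28/√6.76)) ≈ 0.3805

By the reflection principle for Brownian motion, P(M_t ≥ a) = 2 · P(B_t ≥ a) for a ≥ 0. Since B_t ~ N(0, t), P(B_t ≥ 2.28) = 1 − Φ(2.28/√t) = 1 − Φ(2.28/√6.76) = 1 − Φ(0.8769). So
  P(M_{6.76} ≥ 2.28) = 2(1 − Φ(0.8769)) ≈ 0.3805.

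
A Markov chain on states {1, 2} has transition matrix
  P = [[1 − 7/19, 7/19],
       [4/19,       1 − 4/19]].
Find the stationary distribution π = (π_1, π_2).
π_1 = 4/11, π_2 = 7/11

Solve πP = π with π_1 + π_2 = 1. From πP = π: π_1 · (1 − 7/19) + π_2 · 4/19 = π_1 ⇒ π_2 · 4/19 = π_1 · 7/19 ⇒ π_2/π_1 = (7/19)/(4/19) = 7/4. Together with π_1 + π_2 = 1:
  π_1 = (4/19)/(7/19 + 4/19) = (4/19)/(11/19) = 4/11,
  π_2 = (7/19)/(7/19 + 4/19) = (7/19)/(11/19) = 7/11.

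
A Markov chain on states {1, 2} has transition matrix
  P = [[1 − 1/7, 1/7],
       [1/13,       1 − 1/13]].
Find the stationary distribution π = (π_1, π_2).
π_1 = 7/20, π_2 = 13/20

Solve πP = π with π_1 + π_2 = 1. From πP = π: π_1 · (1 − 1/7) + π_2 · 1/13 = π_1 ⇒ π_2 · 1/13 = π_1 · 1/7 ⇒ π_2/π_1 = (1/7)/(1/13) = 13/7. Together with π_1 + π_2 = 1:
  π_1 = (1/13)/(1/7 + 1/13) = (1/13)/(20/91) = 7/20,
  π_2 = (1/7)/(1/7 + 1/13) = (1/7)/(20/91) = 13/20.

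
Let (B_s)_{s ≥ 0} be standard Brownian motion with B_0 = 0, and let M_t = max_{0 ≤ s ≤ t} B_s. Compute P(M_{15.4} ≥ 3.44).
P(M_{15.4} ≥ 3.44) = 2·P(B_{15.4} ≥ 3.44) = 2(1 − Φ(3.44/√15.4)) ≈ 0.3807

By the reflection principle for Brownian motion, P(M_t ≥ a) = 2 · P(B_t ≥ a) for a ≥ 0. Since B_t ~ N(0, t), P(B_t ≥ 3.44) = 1 − Φ(3.44/√t) = 1 − Φ(3.44/√15.4) = 1 − Φ(0.8766). So
  P(M_{15.4} ≥ 3.44) = 2(1 − Φ(0.8766)) ≈ 0.3807.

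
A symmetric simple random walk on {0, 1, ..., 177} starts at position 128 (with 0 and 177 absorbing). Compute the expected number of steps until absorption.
E[τ | X_0 = 128] = 6272

Let v_k = E[τ | X_0 = k]. Boundary: v_0 = v_177 = 0. Recurrence: v_k = 1 + (v_{k-1} + v_{k+1})/2 for 1 ≤ k ≤ 176. The particular solution to v_k − (v_{k-1} + v_{k+1})/2 = 1 is v_k = −k^2. Adding homogeneous solution A + B k and matching boundaries gives v_k = k (177 − k). Substituting k = 128: v_128 = 128 · 49 = 6272.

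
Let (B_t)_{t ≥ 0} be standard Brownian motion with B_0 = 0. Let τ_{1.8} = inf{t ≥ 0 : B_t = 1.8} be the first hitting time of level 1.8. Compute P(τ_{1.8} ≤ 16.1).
P(τ_{1.8} ≤ 16.1) = 2(1 − Φ(1.8/√16.1)) = 2(1 − Φ(0.4486)) ≈ 0.6537

By the reflection principle for standard BM, P(τ_b ≤ t) = 2 · P(B_t ≥ b). Since B_t ~ N(0, t), P(B_t ≥ 1.8) = 1 − Φ(1.8/√t) = 1 − Φ(1.8/√16.1) = 1 − Φ(0.4486) ≈ 0.32686. Doubling: P(τ_{1.8} ≤ 16.1) ≈ 2 · 0.32686 = 0.65372 ≈ 0.6537.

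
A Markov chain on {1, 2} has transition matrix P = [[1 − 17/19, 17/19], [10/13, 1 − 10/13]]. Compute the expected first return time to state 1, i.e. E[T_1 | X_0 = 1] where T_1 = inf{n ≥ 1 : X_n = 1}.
E[T_1 | X_0 = 1] = 1/π_1 = 411/190

For an irreducible recurrent Markov chain with stationary distribution π, E[T_i | X_0 = i] = 1/π_i (Kac's formula). Here π_1 = (10/13)/(17/19 + 10/13) = (10/13)/(411/247) = 190/411, so E[T_1 | X_0 = 1] = 1/π_1 = (17/19 + 10/13)/(10/13) = (411/247)/(10/13) = 411/190.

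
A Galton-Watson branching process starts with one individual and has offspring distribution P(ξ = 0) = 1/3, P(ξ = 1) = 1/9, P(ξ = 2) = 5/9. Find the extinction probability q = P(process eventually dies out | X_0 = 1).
q = 3/5

The pgf is f(s) = 1/3 + 1/9·s + 5/9·s². The extinction probability q is the smallest fixed point of f in [0, 1]. Setting s = f(s):
  5/9·s² + (1/9 − 1)·s + 1/3 = 0
  5/9·s² − (1/3 + 5/9)·s + 1/3 = 0
which factors as (s − 1)·(5/9·s − 1/3) = 0, giving roots s = 1 and s = (1/3)/(5/9) = 3/5.
Mean offspring μ = 1/9 + 2·5/9 = 11/9 > 1 (supercritical), so q < 1. The extinction probability is the smaller root: q = (1/3)/(5/9) = 3/5.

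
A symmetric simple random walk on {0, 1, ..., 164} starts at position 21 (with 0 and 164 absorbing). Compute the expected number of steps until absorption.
E[τ | X_0 = 21] = 3003

Let v_k = E[τ | X_0 = k]. Boundary: v_0 = v_164 = 0. Recurrence: v_k = 1 + (v_{k-1} + v_{k+1})/2 for 1 ≤ k ≤ 163. The particular solution to v_k − (v_{k-1} + v_{k+1})/2 = 1 is v_k = −k^2. Adding homogeneous solution A + B k and matching boundaries gives v_k = k (164 − k). Substituting k = 21: v_21 = 21 · 143 = 3003.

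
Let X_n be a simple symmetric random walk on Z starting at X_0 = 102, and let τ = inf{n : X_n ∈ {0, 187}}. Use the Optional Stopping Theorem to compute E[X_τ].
E[X_τ] = 102

X_n is a martingale and τ is a bounded-mean stopping time (indeed τ is finite a.s. with bounded expectation since the walk is in a bounded region). By the OST, E[X_τ] = E[X_0] = 102. Equivalently: E[X_τ] = 187 · P(hit 187 first) + 0 · P(hit 0 first) = 187 · (102/187) = 102.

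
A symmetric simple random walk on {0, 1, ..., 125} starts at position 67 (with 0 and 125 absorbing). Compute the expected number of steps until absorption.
E[τ | X_0 = 67] = 3886

Let v_k = E[τ | X_0 = k]. Boundary: v_0 = v_125 = 0. Recurrence: v_k = 1 + (v_{k-1} + v_{k+1})/2 for 1 ≤ k ≤ 124. The particular solution to v_k − (v_{k-1} + v_{k+1})/2 = 1 is v_k = −k^2. Adding homogeneous solution A + B k and matching boundaries gives v_k = k (125 − k). Substituting k = 67: v_67 = 67 · 58 = 3886.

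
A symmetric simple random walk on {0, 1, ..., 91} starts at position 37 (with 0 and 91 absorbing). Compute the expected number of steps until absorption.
E[τ | X_0 = 37] = 1998

Let v_k = E[τ | X_0 = k]. Boundary: v_0 = v_91 = 0. Recurrence: v_k = 1 + (v_{k-1} + v_{k+1})/2 for 1 ≤ k ≤ 90. The particular solution to v_k − (v_{k-1} + v_{k+1})/2 = 1 is v_k = −k^2. Adding homogeneous solution A + B k and matching boundaries gives v_k = k (91 − k). Substituting k = 37: v_37 = 37 · 54 = 1998.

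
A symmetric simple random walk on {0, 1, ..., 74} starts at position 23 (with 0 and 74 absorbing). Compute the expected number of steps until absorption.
E[τ | X_0 = 23] = 1173

Let v_k = E[τ | X_0 = k]. Boundary: v_0 = v_74 = 0. Recurrence: v_k = 1 + (v_{k-1} + v_{k+1})/2 for 1 ≤ k ≤ 73. The particular solution to v_k − (v_{k-1} + v_{k+1})/2 = 1 is v_k = −k^2. Adding homogeneous solution A + B k and matching boundaries gives v_k = k (74 − k). Substituting k = 23: v_23 = 23 · 51 = 1173.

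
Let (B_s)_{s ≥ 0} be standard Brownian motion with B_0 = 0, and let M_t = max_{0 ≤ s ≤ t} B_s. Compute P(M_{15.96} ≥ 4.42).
P(M_{15.96} ≥ 4.42) = 2·P(B_{15.96} ≥ 4.42) = 2(1 − Φ(4.42/√15.96)) ≈ 0.2686

By the reflection principle for Brownian motion, P(M_t ≥ a) = 2 · P(B_t ≥ a) for a ≥ 0. Since B_t ~ N(0, t), P(B_t ≥ 4.42) = 1 − Φ(4.42/√t) = 1 − Φ(4.42/√15.96) = 1 − Φ(1.1064). So
  P(M_{15.96} ≥ 4.42) = 2(1 − Φ(1.1064)) ≈ 0.2686.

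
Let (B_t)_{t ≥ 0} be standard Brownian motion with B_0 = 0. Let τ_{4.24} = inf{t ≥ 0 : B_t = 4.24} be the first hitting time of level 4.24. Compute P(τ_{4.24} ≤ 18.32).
P(τ_{4.24} ≤ 18.32) = 2(1 − Φ(4.24/√18.32)) = 2(1 − Φ(0.9906)) ≈ 0.3219

By the reflection principle for standard BM, P(τ_b ≤ t) = 2 · P(B_t ≥ b). Since B_t ~ N(0, t), P(B_t ≥ 4.24) = 1 − Φ(4.24/√t) = 1 − Φ(4.24/√18.32) = 1 − Φ(0.9906) ≈ 0.16094. Doubling: P(τ_{4.24} ≤ 18.32) ≈ 2 · 0.16094 = 0.32188 ≈ 0.3219.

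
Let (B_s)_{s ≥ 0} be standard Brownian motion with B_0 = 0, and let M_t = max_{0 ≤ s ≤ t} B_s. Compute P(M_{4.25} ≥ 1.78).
P(M_{4.25} ≥ 1.78) = 2·P(B_{4.25} ≥ 1.78) = 2(1 − Φ(1.78/√4.25)) ≈ 0.3879

By the reflection principle for Brownian motion, P(M_t ≥ a) = 2 · P(B_t ≥ a) for a ≥ 0. Since B_t ~ N(0, t), P(B_t ≥ 1.78) = 1 − Φ(1.78/√t) = 1 − Φ(1.78/√4.25) = 1 − Φ(0.8634). So
  P(M_{4.25} ≥ 1.78) = 2(1 − Φ(0.8634)) ≈ 0.3879.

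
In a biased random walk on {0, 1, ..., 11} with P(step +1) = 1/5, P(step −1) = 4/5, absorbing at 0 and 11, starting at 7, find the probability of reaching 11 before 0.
P(hit 11 before 0) = (1 − (4)^7) / (1 − (4)^11) = 5461/1398101

Let u_k denote P(reach 11 before 0 | start at k). Boundary: u_0 = 0, u_11 = 1. Recurrence: u_k = 1/5·u_{k+1} + 4/5·u_{k-1} for 1 ≤ k ≤ 10. Try u_k = A + B·r^k with r = q/p = (4/5)/(1/5) = 4. Substitution satisfies the recurrence; boundary conditions give:
  u_k = (1 − r^k) / (1 − r^N) = (1 − (4)^7) / (1 − (4)^11) = 5461/1398101.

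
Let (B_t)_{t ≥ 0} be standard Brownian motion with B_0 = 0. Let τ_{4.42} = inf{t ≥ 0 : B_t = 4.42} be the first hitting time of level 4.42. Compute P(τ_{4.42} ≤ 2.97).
P(τ_{4.42} ≤ 2.97) = 2(1 − Φ(4.42/√2.97)) = 2(1 − Φ(2.5647)) ≈ 0.0103

By the reflection principle for standard BM, P(τ_b ≤ t) = 2 · P(B_t ≥ b). Since B_t ~ N(0, t), P(B_t ≥ 4.42) = 1 − Φ(4.42/√t) = 1 − Φ(4.42/√2.97) = 1 − Φ(2.5647) ≈ 0.00516. Doubling: P(τ_{4.42} ≤ 2.97) ≈ 2 · 0.00516 = 0.01032 ≈ 0.0103.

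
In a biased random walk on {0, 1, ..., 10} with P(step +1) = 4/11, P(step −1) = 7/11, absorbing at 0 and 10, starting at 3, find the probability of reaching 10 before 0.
P(hit 10 before 0) = (1 − (7/4)^3) / (1 − (7/4)^10) = 1523712/93808891

Let u_k denote P(reach 10 before 0 | start at k). Boundary: u_0 = 0, u_10 = 1. Recurrence: u_k = 4/11·u_{k+1} + 7/11·u_{k-1} for 1 ≤ k ≤ 9. Try u_k = A + B·r^k with r = q/p = (7/11)/(4/11) = 7/4. Substitution satisfies the recurrence; boundary conditions give:
  u_k = (1 − r^k) / (1 − r^N) = (1 − (7/4)^3) / (1 − (7/4)^10) = 1523712/93808891.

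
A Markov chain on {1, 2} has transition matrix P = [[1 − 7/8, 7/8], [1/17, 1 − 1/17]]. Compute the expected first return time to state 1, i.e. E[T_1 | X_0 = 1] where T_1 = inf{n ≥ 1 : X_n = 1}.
E[T_1 | X_0 = 1] = 1/π_1 = 127/8

For an irreducible recurrent Markov chain with stationary distribution π, E[T_i | X_0 = i] = 1/π_i (Kac's formula). Here π_1 = (1/17)/(7/8 + 1/17) = (1/17)/(127/136) = 8/127, so E[T_1 | X_0 = 1] = 1/π_1 = (7/8 + 1/17)/(1/17) = (127/136)/(1/17) = 127/8.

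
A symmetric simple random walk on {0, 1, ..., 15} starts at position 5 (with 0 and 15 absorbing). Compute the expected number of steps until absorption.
E[τ | X_0 = 5] = 50

Let v_k = E[τ | X_0 = k]. Boundary: v_0 = v_15 = 0. Recurrence: v_k = 1 + (v_{k-1} + v_{k+1})/2 for 1 ≤ k ≤ 14. The particular solution to v_k − (v_{k-1} + v_{k+1})/2 = 1 is v_k = −k^2. Adding homogeneous solution A + B k and matching boundaries gives v_k = k (15 − k). Substituting k = 5: v_5 = 5 · 10 = 50.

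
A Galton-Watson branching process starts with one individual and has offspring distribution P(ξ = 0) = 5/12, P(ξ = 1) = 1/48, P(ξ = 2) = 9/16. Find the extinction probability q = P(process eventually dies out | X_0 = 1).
q = 20/27

The pgf is f(s) = 5/12 + 1/48·s + 9/16·s². The extinction probability q is the smallest fixed point of f in [0, 1]. Setting s = f(s):
  9/16·s² + (1/48 − 1)·s + 5/12 = 0
  9/16·s² − (5/12 + 9/16)·s + 5/12 = 0
which factors as (s − 1)·(9/16·s − 5/12) = 0, giving roots s = 1 and s = (5/12)/(9/16) = 20/27.
Mean offspring μ = 1/48 + 2·9/16 = 55/48 > 1 (supercritical), so q < 1. The extinction probability is the smaller root: q = (5/12)/(9/16) = 20/27.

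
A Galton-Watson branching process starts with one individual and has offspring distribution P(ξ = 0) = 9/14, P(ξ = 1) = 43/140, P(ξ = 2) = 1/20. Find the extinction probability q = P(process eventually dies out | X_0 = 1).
q = 1

Mean offspring μ = 0·9/14 + 1·43/140 + 2·1/20 = 57/140 ≤ 1. For μ ≤ 1 with offspring not concentrated at 1, the Galton-Watson process goes extinct almost surely, so q = 1.
(Algebraic check: The pgf is f(s) = 9/14 + 43/140·s + 1/20·s². The extinction probability q is the smallest fixed point of f in [0, 1]. Setting s = f(s):
  1/20·s² + (43/140 − 1)·s + 9/14 = 0
  1/20·s² − (9/14 + 1/20)·s + 9/14 = 0
which factors as (s − 1)·(1/20·s − 9/14) = 0, giving roots s = 1 and s = (9/14)/(1/20) = 90/7. Since 90/7 ≥ 1, the smallest root in [0, 1] is s = 1.)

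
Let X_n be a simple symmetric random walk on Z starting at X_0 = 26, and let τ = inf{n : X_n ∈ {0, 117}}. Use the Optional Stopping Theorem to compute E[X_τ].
E[X_τ] = 26

X_n is a martingale and τ is a bounded-mean stopping time (indeed τ is finite a.s. with bounded expectation since the walk is in a bounded region). By the OST, E[X_τ] = E[X_0] = 26. Equivalently: E[X_τ] = 117 · P(hit 117 first) + 0 · P(hit 0 first) = 117 · (26/117) = 26.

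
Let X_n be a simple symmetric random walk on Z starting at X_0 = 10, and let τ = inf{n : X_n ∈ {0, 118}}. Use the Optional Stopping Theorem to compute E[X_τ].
E[X_τ] = 10

X_n is a martingale and τ is a bounded-mean stopping time (indeed τ is finite a.s. with bounded expectation since the walk is in a bounded region). By the OST, E[X_τ] = E[X_0] = 10. Equivalently: E[X_τ] = 118 · P(hit 118 first) + 0 · P(hit 0 first) = 118 · (10/118) = 10.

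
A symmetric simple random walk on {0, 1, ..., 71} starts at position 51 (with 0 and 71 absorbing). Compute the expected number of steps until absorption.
E[τ | X_0 = 51] = 1020

Let v_k = E[τ | X_0 = k]. Boundary: v_0 = v_71 = 0. Recurrence: v_k = 1 + (v_{k-1} + v_{k+1})/2 for 1 ≤ k ≤ 70. The particular solution to v_k − (v_{k-1} + v_{k+1})/2 = 1 is v_k = −k^2. Adding homogeneous solution A + B k and matching boundaries gives v_k = k (71 − k). Substituting k = 51: v_51 = 51 · 20 = 1020.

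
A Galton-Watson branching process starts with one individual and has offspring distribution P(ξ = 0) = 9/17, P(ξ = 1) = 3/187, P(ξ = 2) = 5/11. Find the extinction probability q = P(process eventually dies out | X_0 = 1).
q = 1

Mean offspring μ = 0·9/17 + 1·3/187 + 2·5/11 = 173/187 ≤ 1. For μ ≤ 1 with offspring not concentrated at 1, the Galton-Watson process goes extinct almost surely, so q = 1.
(Algebraic check: The pgf is f(s) = 9/17 + 3/187·s + 5/11·s². The extinction probability q is the smallest fixed point of f in [0, 1]. Setting s = f(s):
  5/11·s² + (3/187 − 1)·s + 9/17 = 0
  5/11·s² − (9/17 + 5/11)·s + 9/17 = 0
which factors as (s − 1)·(5/11·s − 9/17) = 0, giving roots s = 1 and s = (9/17)/(5/11) = 99/85. Since 99/85 ≥ 1, the smallest root in [0, 1] is s = 1.)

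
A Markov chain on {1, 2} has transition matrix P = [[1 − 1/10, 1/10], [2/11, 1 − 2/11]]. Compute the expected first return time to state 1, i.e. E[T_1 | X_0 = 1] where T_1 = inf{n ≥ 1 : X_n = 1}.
E[T_1 | X_0 = 1] = 1/π_1 = 31/20

For an irreducible recurrent Markov chain with stationary distribution π, E[T_i | X_0 = i] = 1/π_i (Kac's formula). Here π_1 = (2/11)/(1/10 + 2/11) = (2/11)/(31/110) = 20/31, so E[T_1 | X_0 = 1] = 1/π_1 = (1/10 + 2/11)/(2/11) = (31/110)/(2/11) = 31/20.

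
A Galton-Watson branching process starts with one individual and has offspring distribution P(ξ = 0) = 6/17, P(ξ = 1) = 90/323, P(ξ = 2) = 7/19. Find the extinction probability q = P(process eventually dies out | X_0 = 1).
q = 114/119

The pgf is f(s) = 6/17 + 90/323·s + 7/19·s². The extinction probability q is the smallest fixed point of f in [0, 1]. Setting s = f(s):
  7/19·s² + (90/323 − 1)·s + 6/17 = 0
  7/19·s² − (6/17 + 7/19)·s + 6/17 = 0
which factors as (s − 1)·(7/19·s − 6/17) = 0, giving roots s = 1 and s = (6/17)/(7/19) = 114/119.
Mean offspring μ = 90/323 + 2·7/19 = 328/323 > 1 (supercritical), so q < 1. The extinction probability is the smaller root: q = (6/17)/(7/19) = 114/119.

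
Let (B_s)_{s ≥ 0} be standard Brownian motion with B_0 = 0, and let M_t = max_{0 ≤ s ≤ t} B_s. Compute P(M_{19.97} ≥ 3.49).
P(M_{19.97} ≥ 3.49) = 2·P(B_{19.97} ≥ 3.49) = 2(1 − Φ(3.49/√19.97)) ≈ 0.4348

By the reflection principle for Brownian motion, P(M_t ≥ a) = 2 · P(B_t ≥ a) for a ≥ 0. Since B_t ~ N(0, t), P(B_t ≥ 3.49) = 1 − Φ(3.49/√t) = 1 − Φ(3.49/√19.97) = 1 − Φ(0.7810). So
  P(M_{19.97} ≥ 3.49) = 2(1 − Φ(0.7810)) ≈ 0.4348.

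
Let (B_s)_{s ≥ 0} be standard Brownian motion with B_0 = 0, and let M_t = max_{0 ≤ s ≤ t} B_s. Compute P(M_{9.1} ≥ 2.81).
P(M_{9.1} ≥ 2.81) = 2·P(B_{9.1} ≥ 2.81) = 2(1 − Φ(2.81/√9.1)) ≈ 0.3516

By the reflection principle for Brownian motion, P(M_t ≥ a) = 2 · P(B_t ≥ a) for a ≥ 0. Since B_t ~ N(0, t), P(B_t ≥ 2.81) = 1 − Φ(2.81/√t) = 1 − Φ(2.81/√9.1) = 1 − Φ(0.9315). So
  P(M_{9.1} ≥ 2.81) = 2(1 − Φ(0.9315)) ≈ 0.3516.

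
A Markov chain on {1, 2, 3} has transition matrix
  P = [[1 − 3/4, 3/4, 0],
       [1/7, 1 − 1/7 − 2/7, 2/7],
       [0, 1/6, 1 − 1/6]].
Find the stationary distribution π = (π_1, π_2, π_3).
π = (4/61, 21/61, 36/61)

This is a birth-death chain on three states, which satisfies detailed balance: π_1 · P_{12} = π_2 · P_{21} and π_2 · P_{23} = π_3 · P_{32}.
From π_1 · 3/4 = π_2 · 1/7: π_2/π_1 = (3/4)/(1/7) = 21/4.
From π_2 · 2/7 = π_3 · 1/6: π_3/π_2 = (2/7)/(1/6) = 12/7.
Take π_1 proportional to 1; then unnormalized π = (1, 21/4, 9). Normalize by dividing by the sum 61/4:
  π = (4/61, 21/61, 36/61).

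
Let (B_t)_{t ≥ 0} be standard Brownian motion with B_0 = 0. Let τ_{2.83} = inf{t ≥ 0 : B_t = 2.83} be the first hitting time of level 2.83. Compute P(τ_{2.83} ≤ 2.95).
P(τ_{2.83} ≤ 2.95) = 2(1 − Φ(2.83/√2.95)) = 2(1 − Φ(1.6477)) ≈ 0.0994

By the reflection principle for standard BM, P(τ_b ≤ t) = 2 · P(B_t ≥ b). Since B_t ~ N(0, t), P(B_t ≥ 2.83) = 1 − Φ(2.83/√t) = 1 − Φ(2.83/√2.95) = 1 − Φ(1.6477) ≈ 0.04971. Doubling: P(τ_{2.83} ≤ 2.95) ≈ 2 · 0.04971 = 0.09942 ≈ 0.0994.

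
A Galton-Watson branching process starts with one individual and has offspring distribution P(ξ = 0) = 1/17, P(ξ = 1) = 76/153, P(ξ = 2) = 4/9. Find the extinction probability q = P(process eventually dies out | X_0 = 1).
q = 9/68

The pgf is f(s) = 1/17 + 76/153·s + 4/9·s². The extinction probability q is the smallest fixed point of f in [0, 1]. Setting s = f(s):
  4/9·s² + (76/153 − 1)·s + 1/17 = 0
  4/9·s² − (1/17 + 4/9)·s + 1/17 = 0
which factors as (s − 1)·(4/9·s − 1/17) = 0, giving roots s = 1 and s = (1/17)/(4/9) = 9/68.
Mean offspring μ = 76/153 + 2·4/9 = 212/153 > 1 (supercritical), so q < 1. The extinction probability is the smaller root: q = (1/17)/(4/9) = 9/68.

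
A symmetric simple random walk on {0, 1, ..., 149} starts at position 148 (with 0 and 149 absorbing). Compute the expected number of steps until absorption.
E[τ | X_0 = 148] = 148

Let v_k = E[τ | X_0 = k]. Boundary: v_0 = v_149 = 0. Recurrence: v_k = 1 + (v_{k-1} + v_{k+1})/2 for 1 ≤ k ≤ 148. The particular solution to v_k − (v_{k-1} + v_{k+1})/2 = 1 is v_k = −k^2. Adding homogeneous solution A + B k and matching boundaries gives v_k = k (149 − k). Substituting k = 148: v_148 = 148 · 1 = 148.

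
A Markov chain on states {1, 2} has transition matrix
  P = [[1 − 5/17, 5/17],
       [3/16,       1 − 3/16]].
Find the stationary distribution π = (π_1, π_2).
π_1 = 51/131, π_2 = 80/131

Solve πP = π with π_1 + π_2 = 1. From πP = π: π_1 · (1 − 5/17) + π_2 · 3/16 = π_1 ⇒ π_2 · 3/16 = π_1 · 5/17 ⇒ π_2/π_1 = (5/17)/(3/16) = 80/51. Together with π_1 + π_2 = 1:
  π_1 = (3/16)/(5/17 + 3/16) = (3/16)/(131/272) = 51/131,
  π_2 = (5/17)/(5/17 + 3/16) = (5/17)/(131/272) = 80/131.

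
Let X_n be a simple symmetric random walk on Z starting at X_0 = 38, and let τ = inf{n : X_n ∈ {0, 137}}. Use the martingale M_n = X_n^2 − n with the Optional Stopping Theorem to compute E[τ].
E[τ] = 3762

M_n = X_n^2 − n is a martingale (since E[X_{n+1}^2 | F_n] = X_n^2 + 1). By OST (τ has finite mean in a bounded region), E[M_τ] = E[M_0] = X_0^2 − 0 = 38^2 = 1444. Also E[M_τ] = E[X_τ^2] − E[τ]. The walk exits at 0 or 137, with P(hit 137 first) = 38/137, so E[X_τ^2] = 137^2 · 38/137 + 0 = 5206. Thus E[τ] = E[X_τ^2] − E[M_τ] = 5206 − 1444 = 3762 = 38(137 − 38) = 3762.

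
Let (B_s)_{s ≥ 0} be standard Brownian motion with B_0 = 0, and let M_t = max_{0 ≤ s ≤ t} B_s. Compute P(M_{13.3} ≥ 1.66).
P(M_{13.3} ≥ 1.66) = 2·P(B_{13.3} ≥ 1.66) = 2(1 − Φ(1.66/√13.3)) ≈ 0.6490

By the reflection principle for Brownian motion, P(M_t ≥ a) = 2 · P(B_t ≥ a) for a ≥ 0. Since B_t ~ N(0, t), P(B_t ≥ 1.66) = 1 − Φ(1.66/√t) = 1 − Φ(1.66/√13.3) = 1 − Φ(0.4552). So
  P(M_{13.3} ≥ 1.66) = 2(1 − Φ(0.4552)) ≈ 0.6490.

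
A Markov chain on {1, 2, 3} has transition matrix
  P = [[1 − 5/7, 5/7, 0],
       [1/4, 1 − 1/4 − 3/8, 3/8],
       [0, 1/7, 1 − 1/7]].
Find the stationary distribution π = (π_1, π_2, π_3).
π = (14/159, 40/159, 35/53)

This is a birth-death chain on three states, which satisfies detailed balance: π_1 · P_{12} = π_2 · P_{21} and π_2 · P_{23} = π_3 · P_{32}.
From π_1 · 5/7 = π_2 · 1/4: π_2/π_1 = (5/7)/(1/4) = 20/7.
From π_2 · 3/8 = π_3 · 1/7: π_3/π_2 = (3/8)/(1/7) = 21/8.
Take π_1 proportional to 1; then unnormalized π = (1, 20/7, 15/2). Normalize by dividing by the sum 159/14:
  π = (14/159, 40/159, 35/53).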